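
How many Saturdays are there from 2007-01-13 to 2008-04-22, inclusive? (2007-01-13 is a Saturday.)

67

2007-01-13 is a Saturday; the first Saturday on or after it is 2007-01-13.
From 2007-01-13 to 2008-04-22: 352 + 113 = 465 days (rest of 2007, to 2008-04-22 in 2008).
465 ÷ 7 = 66 full weeks with remainder 3, so 66 more Saturdays after the first → 67.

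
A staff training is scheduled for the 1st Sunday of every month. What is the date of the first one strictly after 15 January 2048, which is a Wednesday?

January 2048 starts on a Wednesday, so its 1st Sunday is 5 January 2048 (4 days in).
That is not after 15 January 2048, so look at February 2048.
February 2048 starts on a Saturday, so its 1st Sunday is 2 February 2048 (1 day in).

2 February 2048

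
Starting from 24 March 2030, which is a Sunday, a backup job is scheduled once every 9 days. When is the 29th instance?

The 29th occurrence is 28 intervals after the first: 28 × 9 = 252 days after 24 March 2030.
March has 31 days — 7 days to the end of March leaves 245.
April has 30 days (215 left).
May has 31 days (184 left).
June has 30 days (154 left).
July has 31 days (123 left).
August has 31 days (92 left).
September has 30 days (62 left).
October has 31 days (31 left).
November has 30 days (1 left).
1 day into December → 1 December 2030.

1 December 2030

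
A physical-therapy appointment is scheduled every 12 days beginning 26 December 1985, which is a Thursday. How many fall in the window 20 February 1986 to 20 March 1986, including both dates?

3

Occurrences land 12·i days after 26 December 1985 for i = 0, 1, 2, …
20 February 1986 is 56 days after the start; 56 ÷ 12 = 4 remainder 8; since the remainder is 8, round up to i = 5. First occurrence in the window: #6 on 24 February 1986 (5×12 = 60 days in).
20 March 1986 is 84 days after the start; 84 ÷ 12 = 7 remainder 0. Last occurrence in the window: #8 on 20 March 1986.
Occurrences #6 through #8: 3 in total.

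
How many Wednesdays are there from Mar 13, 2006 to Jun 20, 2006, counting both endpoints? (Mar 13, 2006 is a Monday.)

Mar 13, 2006 is a Monday; the first Wednesday on or after it is Mar 15, 2006 (2 days later).
From Mar 15, 2006 to Jun 20, 2006: 16 + 30 + 31 + 20 = 97 days (rest of Mar, Apr, May, Jun).
97 ÷ 7 = 13 full weeks with remainder 6, so 13 more Wednesdays after the first → 14.

14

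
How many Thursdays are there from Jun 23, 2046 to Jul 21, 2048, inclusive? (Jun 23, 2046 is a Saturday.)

Jun 23, 2046 is a Saturday; the first Thursday on or after it is Jun 28, 2046 (5 days later).
From Jun 28, 2046 to Jul 21, 2048: 186 + 365 + 203 = 754 days (rest of 2046, 2047, to Jul 21, 2048 in 2048).
754 ÷ 7 = 107 full weeks with remainder 5, so 107 more Thursdays after the first → 108.

108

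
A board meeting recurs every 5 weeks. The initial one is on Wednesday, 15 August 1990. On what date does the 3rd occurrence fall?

The 3rd occurrence is 2 intervals after the first: 2 × 35 = 70 days after 15 August 1990.
August has 31 days — 16 days to the end of August leaves 54.
September has 30 days (24 left).
24 days into October → 24 October 1990.

24 October 1990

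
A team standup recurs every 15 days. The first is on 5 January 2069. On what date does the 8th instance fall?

The 8th occurrence is 7 intervals after the first: 7 × 15 = 105 days after 5 January 2069.
January has 31 days — 26 days to the end of January leaves 79.
February has 28 days (51 left).
March has 31 days (20 left).
20 days into April → 20 April 2069.

20 April 2069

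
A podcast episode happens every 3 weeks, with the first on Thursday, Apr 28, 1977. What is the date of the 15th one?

The 15th occurrence is 14 intervals after the first: 14 × 21 = 294 days after Apr 28, 1977.
Apr has 30 days — 2 days to the end of Apr leaves 292.
May has 31 days (261 left).
Jun has 30 days (231 left).
Jul has 31 days (200 left).
Aug has 31 days (169 left).
Sep has 30 days (139 left).
Oct has 31 days (108 left).
Nov has 30 days (78 left).
Dec has 31 days (47 left).
Jan has 31 days (16 left).
16 days into Feb → Feb 16, 1978.

Feb 16, 1978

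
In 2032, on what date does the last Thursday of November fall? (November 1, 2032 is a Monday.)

November 25, 2032

November 2032 begins on a Monday, so the first Thursday is November 4 (3 days later).
November 2032 has 30 days. Adding weeks: 4, 11, 18, 25 — the last one ≤ 30 is the 25th.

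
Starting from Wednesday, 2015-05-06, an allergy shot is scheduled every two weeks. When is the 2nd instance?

2015-05-20

The 2nd occurrence is 1 interval after the first: 1 × 14 = 14 days after 2015-05-06.
14 days later is 2015-05-20.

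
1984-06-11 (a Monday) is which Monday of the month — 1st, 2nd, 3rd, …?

2nd

Day 11 falls in week ⌈11/7⌉ of the month.
Days 1–7 hold the 1st Monday, 8–14 the 2nd, 15–21 the 3rd, 22–28 the 4th, 29–31 the 5th.
11 is in the range for the 2nd.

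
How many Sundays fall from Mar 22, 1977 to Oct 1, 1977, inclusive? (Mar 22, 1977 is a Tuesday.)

Mar 22, 1977 is a Tuesday; the first Sunday on or after it is Mar 27, 1977 (5 days later).
From Mar 27, 1977 to Oct 1, 1977: 4 + 30 + 31 + 30 + 31 + 31 + 30 + 1 = 188 days (rest of Mar, Apr, May, Jun, Jul, Aug, Sep, Oct).
188 ÷ 7 = 26 full weeks with remainder 6, so 26 more Sundays after the first → 27.

27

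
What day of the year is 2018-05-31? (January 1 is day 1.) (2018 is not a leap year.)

151

Days in months before May: 31 + 28 + 31 + 30 = 120.
Plus 31 days into May → day 151.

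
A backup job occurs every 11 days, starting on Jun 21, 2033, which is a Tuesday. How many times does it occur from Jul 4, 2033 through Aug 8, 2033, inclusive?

3

Occurrences land 11·i days after Jun 21, 2033 for i = 0, 1, 2, …
Jul 4, 2033 is 13 days after the start; 13 ÷ 11 = 1 remainder 2; since the remainder is 2, round up to i = 2. First occurrence in the window: #3 on Jul 13, 2033 (2×11 = 22 days in).
Aug 8, 2033 is 48 days after the start; 48 ÷ 11 = 4 remainder 4. Last occurrence in the window: #5 on Aug 4, 2033.
Occurrences #3 through #5: 3 in total.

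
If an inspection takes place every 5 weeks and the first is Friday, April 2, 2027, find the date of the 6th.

The 6th occurrence is 5 intervals after the first: 5 × 35 = 175 days after April 2, 2027.
April has 30 days — 28 days to the end of April leaves 147.
May has 31 days (116 left).
June has 30 days (86 left).
July has 31 days (55 left).
August has 31 days (24 left).
24 days into September → September 24, 2027.

September 24, 2027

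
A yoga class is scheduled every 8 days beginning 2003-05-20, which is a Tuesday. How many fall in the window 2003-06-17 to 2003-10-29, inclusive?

17

Occurrences land 8·i days after 2003-05-20 for i = 0, 1, 2, …
2003-06-17 is 28 days after the start; 28 ÷ 8 = 3 remainder 4; since the remainder is 4, round up to i = 4. First occurrence in the window: #5 on 2003-06-21 (4×8 = 32 days in).
2003-10-29 is 162 days after the start; 162 ÷ 8 = 20 remainder 2. Last occurrence in the window: #21 on 2003-10-27.
Occurrences #5 through #21: 17 in total.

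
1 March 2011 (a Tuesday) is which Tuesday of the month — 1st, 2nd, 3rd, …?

Day 1 falls in week ⌈1/7⌉ of the month.
Days 1–7 hold the 1st Tuesday, 8–14 the 2nd, 15–21 the 3rd, 22–28 the 4th, 29–31 the 5th.
1 is in the range for the 1st.

1st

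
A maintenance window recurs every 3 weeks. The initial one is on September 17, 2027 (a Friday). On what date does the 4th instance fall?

The 4th occurrence is 3 intervals after the first: 3 × 21 = 63 days after September 17, 2027.
September has 30 days — 13 days to the end of September leaves 50.
October has 31 days (19 left).
19 days into November → November 19, 2027.

November 19, 2027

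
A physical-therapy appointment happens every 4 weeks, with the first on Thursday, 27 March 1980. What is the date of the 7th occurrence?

11 September 1980

The 7th occurrence is 6 intervals after the first: 6 × 28 = 168 days after 27 March 1980.
March has 31 days — 4 days to the end of March leaves 164.
April has 30 days (134 left).
May has 31 days (103 left).
June has 30 days (73 left).
July has 31 days (42 left).
August has 31 days (11 left).
11 days into September → 11 September 1980.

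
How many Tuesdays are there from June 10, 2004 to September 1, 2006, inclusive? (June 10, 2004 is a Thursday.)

116

June 10, 2004 is a Thursday; the first Tuesday on or after it is June 15, 2004 (5 days later).
From June 15, 2004 to September 1, 2006: 199 + 365 + 244 = 808 days (rest of 2004, 2005, to September 1, 2006 in 2006).
808 ÷ 7 = 115 full weeks with remainder 3, so 115 more Tuesdays after the first → 116.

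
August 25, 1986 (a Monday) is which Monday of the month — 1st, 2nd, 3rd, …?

4th

Day 25 falls in week ⌈25/7⌉ of the month.
Days 1–7 hold the 1st Monday, 8–14 the 2nd, 15–21 the 3rd, 22–28 the 4th, 29–31 the 5th.
25 is in the range for the 4th.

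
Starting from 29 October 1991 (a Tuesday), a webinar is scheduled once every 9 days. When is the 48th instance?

25 December 1992

The 48th occurrence is 47 intervals after the first: 47 × 9 = 423 days after 29 October 1991.
October has 31 days — 2 days to the end of October leaves 421.
From end of October to end of 1991 is 61 days (360 left).
January has 31 days (329 left).
February has 29 days (300 left).
March has 31 days (269 left).
April has 30 days (239 left).
May has 31 days (208 left).
June has 30 days (178 left).
July has 31 days (147 left).
August has 31 days (116 left).
September has 30 days (86 left).
October has 31 days (55 left).
November has 30 days (25 left).
25 days into December → 25 December 1992.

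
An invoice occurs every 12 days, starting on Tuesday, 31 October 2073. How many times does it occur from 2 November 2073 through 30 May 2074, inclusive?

17

Occurrences land 12·i days after 31 October 2073 for i = 0, 1, 2, …
2 November 2073 is 2 days after the start; 2 ÷ 12 = 0 remainder 2; since the remainder is 2, round up to i = 1. First occurrence in the window: #2 on 12 November 2073 (1×12 = 12 days in).
30 May 2074 is 211 days after the start; 211 ÷ 12 = 17 remainder 7. Last occurrence in the window: #18 on 23 May 2074.
Occurrences #2 through #18: 17 in total.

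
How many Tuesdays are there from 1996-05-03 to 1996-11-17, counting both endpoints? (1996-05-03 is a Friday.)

1996-05-03 is a Friday; the first Tuesday on or after it is 1996-05-07 (4 days later).
From 1996-05-07 to 1996-11-17: 24 + 30 + 31 + 31 + 30 + 31 + 17 = 194 days (rest of May, June, July, August, September, October, November).
194 ÷ 7 = 27 full weeks with remainder 5, so 27 more Tuesdays after the first → 28.

28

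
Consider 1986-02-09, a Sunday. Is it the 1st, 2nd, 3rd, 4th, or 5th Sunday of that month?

2nd

Day 9 falls in week ⌈9/7⌉ of the month.
Days 1–7 hold the 1st Sunday, 8–14 the 2nd, 15–21 the 3rd, 22–28 the 4th, 29–31 the 5th.
9 is in the range for the 2nd.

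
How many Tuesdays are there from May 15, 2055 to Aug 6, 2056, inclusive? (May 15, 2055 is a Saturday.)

64

May 15, 2055 is a Saturday; the first Tuesday on or after it is May 18, 2055 (3 days later).
From May 18, 2055 to Aug 6, 2056: 227 + 219 = 446 days (rest of 2055, to Aug 6, 2056 in 2056).
446 ÷ 7 = 63 full weeks with remainder 5, so 63 more Tuesdays after the first → 64.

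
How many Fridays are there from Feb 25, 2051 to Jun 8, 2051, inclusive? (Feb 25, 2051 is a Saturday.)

14

Feb 25, 2051 is a Saturday; the first Friday on or after it is Mar 3, 2051 (6 days later).
From Mar 3, 2051 to Jun 8, 2051: 28 + 30 + 31 + 8 = 97 days (rest of Mar, Apr, May, Jun).
97 ÷ 7 = 13 full weeks with remainder 6, so 13 more Fridays after the first → 14.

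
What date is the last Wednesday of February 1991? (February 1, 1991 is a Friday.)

February 1991 begins on a Friday, so the first Wednesday is February 6 (5 days later).
February 1991 has 28 days. Adding weeks: 6, 13, 20, 27 — the last one ≤ 28 is the 27th.

27 February 1991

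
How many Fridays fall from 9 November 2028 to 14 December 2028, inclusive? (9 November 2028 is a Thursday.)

5

9 November 2028 is a Thursday; the first Friday on or after it is 10 November 2028 (1 day later).
From 10 November 2028 to 14 December 2028: 20 + 14 = 34 days (rest of November, December).
34 ÷ 7 = 4 full weeks with remainder 6, so 4 more Fridays after the first → 5.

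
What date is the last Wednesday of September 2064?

September 24, 2064

The first Wednesday of September 2064 is September 3.
September 2064 has 30 days. Adding weeks: 3, 10, 17, 24 — the last one ≤ 30 is the 24th.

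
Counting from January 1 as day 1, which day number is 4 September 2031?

247

Days in months before September: 31 + 28 + 31 + 30 + 31 + 30 + 31 + 31 = 243.
Plus 4 days into September → day 247.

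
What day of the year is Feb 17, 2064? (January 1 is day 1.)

Days in months before Feb: 31 = 31.
Plus 17 days into Feb → day 48.

48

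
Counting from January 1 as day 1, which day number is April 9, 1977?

Days in months before April: 31 + 28 + 31 = 90.
Plus 9 days into April → day 99.

99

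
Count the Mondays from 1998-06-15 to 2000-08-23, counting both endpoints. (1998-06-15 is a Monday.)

1998-06-15 is a Monday; the first Monday on or after it is 1998-06-15.
From 1998-06-15 to 2000-08-23: 199 + 365 + 236 = 800 days (rest of 1998, 1999, to 2000-08-23 in 2000).
800 ÷ 7 = 114 full weeks with remainder 2, so 114 more Mondays after the first → 115.

115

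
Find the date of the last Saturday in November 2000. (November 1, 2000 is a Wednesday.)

November 2000 begins on a Wednesday, so the first Saturday is November 4 (3 days later).
November 2000 has 30 days. Adding weeks: 4, 11, 18, 25 — the last one ≤ 30 is the 25th.

2000-11-25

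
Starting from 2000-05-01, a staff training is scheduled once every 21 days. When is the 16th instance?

2001-03-12

The 16th occurrence is 15 intervals after the first: 15 × 21 = 315 days after 2000-05-01.
May has 31 days — 30 days to the end of May leaves 285.
June has 30 days (255 left).
July has 31 days (224 left).
August has 31 days (193 left).
September has 30 days (163 left).
October has 31 days (132 left).
November has 30 days (102 left).
December has 31 days (71 left).
January has 31 days (40 left).
February has 28 days (12 left).
12 days into March → 2001-03-12.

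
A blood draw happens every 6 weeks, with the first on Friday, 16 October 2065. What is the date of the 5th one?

2 April 2066

The 5th occurrence is 4 intervals after the first: 4 × 42 = 168 days after 16 October 2065.
October has 31 days — 15 days to the end of October leaves 153.
November has 30 days (123 left).
December has 31 days (92 left).
January has 31 days (61 left).
February has 28 days (33 left).
March has 31 days (2 left).
2 days into April → 2 April 2066.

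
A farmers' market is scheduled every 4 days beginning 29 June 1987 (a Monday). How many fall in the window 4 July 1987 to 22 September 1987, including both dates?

20

Occurrences land 4·i days after 29 June 1987 for i = 0, 1, 2, …
4 July 1987 is 5 days after the start; 5 ÷ 4 = 1 remainder 1; since the remainder is 1, round up to i = 2. First occurrence in the window: #3 on 7 July 1987 (2×4 = 8 days in).
22 September 1987 is 85 days after the start; 85 ÷ 4 = 21 remainder 1. Last occurrence in the window: #22 on 21 September 1987.
Occurrences #3 through #22: 20 in total.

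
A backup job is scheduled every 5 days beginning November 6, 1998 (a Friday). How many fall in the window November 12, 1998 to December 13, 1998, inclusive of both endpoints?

Occurrences land 5·i days after November 6, 1998 for i = 0, 1, 2, …
November 12, 1998 is 6 days after the start; 6 ÷ 5 = 1 remainder 1; since the remainder is 1, round up to i = 2. First occurrence in the window: #3 on November 16, 1998 (2×5 = 10 days in).
December 13, 1998 is 37 days after the start; 37 ÷ 5 = 7 remainder 2. Last occurrence in the window: #8 on December 11, 1998.
Occurrences #3 through #8: 6 in total.

6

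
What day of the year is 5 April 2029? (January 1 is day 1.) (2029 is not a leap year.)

Days in months before April: 31 + 28 + 31 = 90.
Plus 5 days into April → day 95.

95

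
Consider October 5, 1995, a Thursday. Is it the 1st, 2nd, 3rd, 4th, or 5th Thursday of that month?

Day 5 falls in week ⌈5/7⌉ of the month.
Days 1–7 hold the 1st Thursday, 8–14 the 2nd, 15–21 the 3rd, 22–28 the 4th, 29–31 the 5th.
5 is in the range for the 1st.

1st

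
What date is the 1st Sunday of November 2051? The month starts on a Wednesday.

November 2051 begins on a Wednesday, so the first Sunday is November 5 (4 days later).

November 5, 2051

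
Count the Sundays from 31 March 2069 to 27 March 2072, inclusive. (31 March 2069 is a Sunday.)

31 March 2069 is a Sunday; the first Sunday on or after it is 31 March 2069.
From 31 March 2069 to 27 March 2072: 275 + 365 + 365 + 87 = 1092 days (rest of 2069, 2070, 2071, to 27 March 2072 in 2072).
1092 ÷ 7 = 156 full weeks with remainder 0, so 156 more Sundays after the first → 157.

157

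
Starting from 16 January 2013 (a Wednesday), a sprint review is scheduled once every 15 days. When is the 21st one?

12 November 2013

The 21st occurrence is 20 intervals after the first: 20 × 15 = 300 days after 16 January 2013.
January has 31 days — 15 days to the end of January leaves 285.
February has 28 days (257 left).
March has 31 days (226 left).
April has 30 days (196 left).
May has 31 days (165 left).
June has 30 days (135 left).
July has 31 days (104 left).
August has 31 days (73 left).
September has 30 days (43 left).
October has 31 days (12 left).
12 days into November → 12 November 2013.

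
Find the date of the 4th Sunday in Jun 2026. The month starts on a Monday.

Jun 2026 begins on a Monday, so the first Sunday is Jun 7 (6 days later).
The 4th Sunday is 3 weeks later: 7 + 21 = 28.

Jun 28, 2026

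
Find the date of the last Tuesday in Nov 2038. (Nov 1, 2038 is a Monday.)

Nov 2038 begins on a Monday, so the first Tuesday is Nov 2 (1 day later).
Nov 2038 has 30 days. Adding weeks: 2, 9, 16, 23, 30 — the last one ≤ 30 is the 30th.

Nov 30, 2038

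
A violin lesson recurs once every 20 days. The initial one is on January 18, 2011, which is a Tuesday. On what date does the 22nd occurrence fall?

March 13, 2012

The 22nd occurrence is 21 intervals after the first: 21 × 20 = 420 days after January 18, 2011.
January has 31 days — 13 days to the end of January leaves 407.
From end of January to end of 2011 is 334 days (73 left).
January has 31 days (42 left).
February has 29 days (13 left).
13 days into March → March 13, 2012.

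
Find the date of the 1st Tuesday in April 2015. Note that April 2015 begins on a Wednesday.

April 7, 2015

April 2015 begins on a Wednesday, so the first Tuesday is April 7 (6 days later).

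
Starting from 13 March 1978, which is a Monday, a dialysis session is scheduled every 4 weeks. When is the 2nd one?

The 2nd occurrence is 1 interval after the first: 1 × 28 = 28 days after 13 March 1978.
March has 31 days — 18 days to the end of March leaves 10.
10 days into April → 10 April 1978.

10 April 1978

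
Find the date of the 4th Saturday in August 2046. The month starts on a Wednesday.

August 25, 2046

August 2046 begins on a Wednesday, so the first Saturday is August 4 (3 days later).
The 4th Saturday is 3 weeks later: 4 + 21 = 25.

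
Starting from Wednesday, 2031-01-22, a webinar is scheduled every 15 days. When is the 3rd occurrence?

2031-02-21

The 3rd occurrence is 2 intervals after the first: 2 × 15 = 30 days after 2031-01-22.
January has 31 days — 9 days to the end of January leaves 21.
21 days into February → 2031-02-21.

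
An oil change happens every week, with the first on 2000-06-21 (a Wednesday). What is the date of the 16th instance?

The 16th occurrence is 15 intervals after the first: 15 × 7 = 105 days after 2000-06-21.
June has 30 days — 9 days to the end of June leaves 96.
July has 31 days (65 left).
August has 31 days (34 left).
September has 30 days (4 left).
4 days into October → 2000-10-04.

2000-10-04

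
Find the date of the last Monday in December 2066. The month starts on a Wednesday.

December 2066 begins on a Wednesday, so the first Monday is December 6 (5 days later).
December 2066 has 31 days. Adding weeks: 6, 13, 20, 27 — the last one ≤ 31 is the 27th.

27 December 2066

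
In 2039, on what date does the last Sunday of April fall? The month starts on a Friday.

2039-04-24

April 2039 begins on a Friday, so the first Sunday is April 3 (2 days later).
April 2039 has 30 days. Adding weeks: 3, 10, 17, 24 — the last one ≤ 30 is the 24th.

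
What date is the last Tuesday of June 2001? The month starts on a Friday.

June 2001 begins on a Friday, so the first Tuesday is June 5 (4 days later).
June 2001 has 30 days. Adding weeks: 5, 12, 19, 26 — the last one ≤ 30 is the 26th.

2001-06-26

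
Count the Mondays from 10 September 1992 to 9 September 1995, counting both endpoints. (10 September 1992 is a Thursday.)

156

10 September 1992 is a Thursday; the first Monday on or after it is 14 September 1992 (4 days later).
From 14 September 1992 to 9 September 1995: 108 + 365 + 365 + 252 = 1090 days (rest of 1992, 1993, 1994, to 9 September 1995 in 1995).
1090 ÷ 7 = 155 full weeks with remainder 5, so 155 more Mondays after the first → 156.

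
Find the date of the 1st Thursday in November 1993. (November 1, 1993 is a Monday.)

November 1993 begins on a Monday, so the first Thursday is November 4 (3 days later).

November 4, 1993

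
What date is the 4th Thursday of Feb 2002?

Feb 28, 2002

Feb 2002 begins on a Friday, so the first Thursday is Feb 7 (6 days later).
The 4th Thursday is 3 weeks later: 7 + 21 = 28.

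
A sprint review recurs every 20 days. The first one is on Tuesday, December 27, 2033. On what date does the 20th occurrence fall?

The 20th occurrence is 19 intervals after the first: 19 × 20 = 380 days after December 27, 2033.
December has 31 days — 4 days to the end of December leaves 376.
January has 31 days (345 left).
February has 28 days (317 left).
March has 31 days (286 left).
April has 30 days (256 left).
May has 31 days (225 left).
June has 30 days (195 left).
July has 31 days (164 left).
August has 31 days (133 left).
September has 30 days (103 left).
October has 31 days (72 left).
November has 30 days (42 left).
December has 31 days (11 left).
11 days into January → January 11, 2035.

January 11, 2035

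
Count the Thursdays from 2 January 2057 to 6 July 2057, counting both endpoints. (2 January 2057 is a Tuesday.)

27

2 January 2057 is a Tuesday; the first Thursday on or after it is 4 January 2057 (2 days later).
From 4 January 2057 to 6 July 2057: 27 + 28 + 31 + 30 + 31 + 30 + 6 = 183 days (rest of January, February, March, April, May, June, July).
183 ÷ 7 = 26 full weeks with remainder 1, so 26 more Thursdays after the first → 27.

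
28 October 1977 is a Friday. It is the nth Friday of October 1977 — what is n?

Day 28 falls in week ⌈28/7⌉ of the month.
Days 1–7 hold the 1st Friday, 8–14 the 2nd, 15–21 the 3rd, 22–28 the 4th, 29–31 the 5th.
28 is in the range for the 4th.

4th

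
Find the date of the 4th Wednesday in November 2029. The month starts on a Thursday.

November 2029 begins on a Thursday, so the first Wednesday is November 7 (6 days later).
The 4th Wednesday is 3 weeks later: 7 + 21 = 28.

28 November 2029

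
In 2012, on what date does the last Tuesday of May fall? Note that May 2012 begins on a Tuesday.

May 29, 2012

May 2012 begins on a Tuesday, so the first Tuesday is May 1.
May 2012 has 31 days. Adding weeks: 1, 8, 15, 22, 29 — the last one ≤ 31 is the 29th.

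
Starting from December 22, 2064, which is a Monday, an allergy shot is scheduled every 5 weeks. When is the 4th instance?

April 6, 2065

The 4th occurrence is 3 intervals after the first: 3 × 35 = 105 days after December 22, 2064.
December has 31 days — 9 days to the end of December leaves 96.
January has 31 days (65 left).
February has 28 days (37 left).
March has 31 days (6 left).
6 days into April → April 6, 2065.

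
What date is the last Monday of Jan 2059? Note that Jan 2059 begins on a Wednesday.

Jan 2059 begins on a Wednesday, so the first Monday is Jan 6 (5 days later).
Jan 2059 has 31 days. Adding weeks: 6, 13, 20, 27 — the last one ≤ 31 is the 27th.

Jan 27, 2059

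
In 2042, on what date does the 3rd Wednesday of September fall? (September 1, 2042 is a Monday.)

September 2042 begins on a Monday, so the first Wednesday is September 3 (2 days later).
The 3rd Wednesday is 2 weeks later: 3 + 14 = 17.

2042-09-17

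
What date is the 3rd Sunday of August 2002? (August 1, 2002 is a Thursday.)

August 2002 begins on a Thursday, so the first Sunday is August 4 (3 days later).
The 3rd Sunday is 2 weeks later: 4 + 14 = 18.

2002-08-18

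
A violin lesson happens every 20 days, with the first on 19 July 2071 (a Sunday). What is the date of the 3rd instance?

28 August 2071

The 3rd occurrence is 2 intervals after the first: 2 × 20 = 40 days after 19 July 2071.
July has 31 days — 12 days to the end of July leaves 28.
28 days into August → 28 August 2071.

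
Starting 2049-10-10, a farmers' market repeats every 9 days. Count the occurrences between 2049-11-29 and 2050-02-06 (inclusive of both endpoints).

8

Occurrences land 9·i days after 2049-10-10 for i = 0, 1, 2, …
2049-11-29 is 50 days after the start; 50 ÷ 9 = 5 remainder 5; since the remainder is 5, round up to i = 6. First occurrence in the window: #7 on 2049-12-03 (6×9 = 54 days in).
2050-02-06 is 119 days after the start; 119 ÷ 9 = 13 remainder 2. Last occurrence in the window: #14 on 2050-02-04.
Occurrences #7 through #14: 8 in total.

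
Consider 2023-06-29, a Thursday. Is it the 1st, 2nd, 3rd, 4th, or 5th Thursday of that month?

5th

Day 29 falls in week ⌈29/7⌉ of the month.
Days 1–7 hold the 1st Thursday, 8–14 the 2nd, 15–21 the 3rd, 22–28 the 4th, 29–31 the 5th.
29 is in the range for the 5th.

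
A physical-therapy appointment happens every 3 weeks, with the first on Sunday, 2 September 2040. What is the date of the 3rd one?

14 October 2040

The 3rd occurrence is 2 intervals after the first: 2 × 21 = 42 days after 2 September 2040.
September has 30 days — 28 days to the end of September leaves 14.
14 days into October → 14 October 2040.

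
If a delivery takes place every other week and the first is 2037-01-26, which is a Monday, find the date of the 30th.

2038-03-08

The 30th occurrence is 29 intervals after the first: 29 × 14 = 406 days after 2037-01-26.
January has 31 days — 5 days to the end of January leaves 401.
From end of January to end of 2037 is 334 days (67 left).
January has 31 days (36 left).
February has 28 days (8 left).
8 days into March → 2038-03-08.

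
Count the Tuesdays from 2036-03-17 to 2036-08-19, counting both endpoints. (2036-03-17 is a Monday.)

2036-03-17 is a Monday; the first Tuesday on or after it is 2036-03-18 (1 day later).
From 2036-03-18 to 2036-08-19: 13 + 30 + 31 + 30 + 31 + 19 = 154 days (rest of March, April, May, June, July, August).
154 ÷ 7 = 22 full weeks with remainder 0, so 22 more Tuesdays after the first → 23.

23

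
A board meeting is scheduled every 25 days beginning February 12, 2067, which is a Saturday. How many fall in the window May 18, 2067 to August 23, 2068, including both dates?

19

Occurrences land 25·i days after February 12, 2067 for i = 0, 1, 2, …
May 18, 2067 is 95 days after the start; 95 ÷ 25 = 3 remainder 20; since the remainder is 20, round up to i = 4. First occurrence in the window: #5 on May 23, 2067 (4×25 = 100 days in).
August 23, 2068 is 558 days after the start; 558 ÷ 25 = 22 remainder 8. Last occurrence in the window: #23 on August 15, 2068.
Occurrences #5 through #23: 19 in total.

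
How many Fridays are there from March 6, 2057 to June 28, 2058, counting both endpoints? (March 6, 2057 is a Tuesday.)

March 6, 2057 is a Tuesday; the first Friday on or after it is March 9, 2057 (3 days later).
From March 9, 2057 to June 28, 2058: 297 + 179 = 476 days (rest of 2057, to June 28, 2058 in 2058).
476 ÷ 7 = 68 full weeks with remainder 0, so 68 more Fridays after the first → 69.

69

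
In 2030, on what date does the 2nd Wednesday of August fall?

14 August 2030

The first Wednesday of August 2030 is August 7.
The 2nd Wednesday is 1 weeks later: 7 + 7 = 14.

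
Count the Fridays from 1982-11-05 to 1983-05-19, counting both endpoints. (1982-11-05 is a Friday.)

1982-11-05 is a Friday; the first Friday on or after it is 1982-11-05.
From 1982-11-05 to 1983-05-19: 25 + 31 + 31 + 28 + 31 + 30 + 19 = 195 days (rest of November, December, January, February, March, April, May).
195 ÷ 7 = 27 full weeks with remainder 6, so 27 more Fridays after the first → 28.

28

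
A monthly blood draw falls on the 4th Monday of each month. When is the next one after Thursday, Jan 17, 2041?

Jan 2041 starts on a Tuesday; its first Monday is the 7th, so the 4th Monday is the 28th — Jan 28, 2041.
Jan 28, 2041 is after Jan 17, 2041, so that is the next one.

Jan 28, 2041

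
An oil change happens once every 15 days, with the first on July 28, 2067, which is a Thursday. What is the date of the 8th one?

November 10, 2067

The 8th occurrence is 7 intervals after the first: 7 × 15 = 105 days after July 28, 2067.
July has 31 days — 3 days to the end of July leaves 102.
August has 31 days (71 left).
September has 30 days (41 left).
October has 31 days (10 left).
10 days into November → November 10, 2067.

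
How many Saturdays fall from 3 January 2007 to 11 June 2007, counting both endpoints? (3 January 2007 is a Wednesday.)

23

3 January 2007 is a Wednesday; the first Saturday on or after it is 6 January 2007 (3 days later).
From 6 January 2007 to 11 June 2007: 25 + 28 + 31 + 30 + 31 + 11 = 156 days (rest of January, February, March, April, May, June).
156 ÷ 7 = 22 full weeks with remainder 2, so 22 more Saturdays after the first → 23.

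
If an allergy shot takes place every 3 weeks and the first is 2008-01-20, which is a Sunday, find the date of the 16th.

The 16th occurrence is 15 intervals after the first: 15 × 21 = 315 days after 2008-01-20.
January has 31 days — 11 days to the end of January leaves 304.
February has 29 days (275 left).
March has 31 days (244 left).
April has 30 days (214 left).
May has 31 days (183 left).
June has 30 days (153 left).
July has 31 days (122 left).
August has 31 days (91 left).
September has 30 days (61 left).
October has 31 days (30 left).
30 days into November → 2008-11-30.

2008-11-30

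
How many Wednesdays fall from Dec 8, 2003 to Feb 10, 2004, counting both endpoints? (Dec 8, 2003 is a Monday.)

Dec 8, 2003 is a Monday; the first Wednesday on or after it is Dec 10, 2003 (2 days later).
From Dec 10, 2003 to Feb 10, 2004: 21 + 31 + 10 = 62 days (rest of Dec, Jan, Feb).
62 ÷ 7 = 8 full weeks with remainder 6, so 8 more Wednesdays after the first → 9.

9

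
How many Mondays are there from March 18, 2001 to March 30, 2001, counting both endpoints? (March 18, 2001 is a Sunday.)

March 18, 2001 is a Sunday; the first Monday on or after it is March 19, 2001 (1 day later).
From March 19, 2001 to March 30, 2001 is 30 − 19 = 11 days.
11 ÷ 7 = 1 full weeks with remainder 4, so 1 more Mondays after the first → 2.

2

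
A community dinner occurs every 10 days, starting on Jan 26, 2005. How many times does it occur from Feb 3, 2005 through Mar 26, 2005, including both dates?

5

Occurrences land 10·i days after Jan 26, 2005 for i = 0, 1, 2, …
Feb 3, 2005 is 8 days after the start; 8 ÷ 10 = 0 remainder 8; since the remainder is 8, round up to i = 1. First occurrence in the window: #2 on Feb 5, 2005 (1×10 = 10 days in).
Mar 26, 2005 is 59 days after the start; 59 ÷ 10 = 5 remainder 9. Last occurrence in the window: #6 on Mar 17, 2005.
Occurrences #2 through #6: 5 in total.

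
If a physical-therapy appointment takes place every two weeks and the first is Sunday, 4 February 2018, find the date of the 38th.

7 July 2019

The 38th occurrence is 37 intervals after the first: 37 × 14 = 518 days after 4 February 2018.
February has 28 days — 24 days to the end of February leaves 494.
From end of February to end of 2018 is 306 days (188 left).
January has 31 days (157 left).
February has 28 days (129 left).
March has 31 days (98 left).
April has 30 days (68 left).
May has 31 days (37 left).
June has 30 days (7 left).
7 days into July → 7 July 2019.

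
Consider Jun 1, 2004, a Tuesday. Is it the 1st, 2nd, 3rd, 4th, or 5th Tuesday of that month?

Day 1 falls in week ⌈1/7⌉ of the month.
Days 1–7 hold the 1st Tuesday, 8–14 the 2nd, 15–21 the 3rd, 22–28 the 4th, 29–31 the 5th.
1 is in the range for the 1st.

1st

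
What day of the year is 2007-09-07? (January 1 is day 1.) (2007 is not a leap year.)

250

Days in months before September: 31 + 28 + 31 + 30 + 31 + 30 + 31 + 31 = 243.
Plus 7 days into September → day 250.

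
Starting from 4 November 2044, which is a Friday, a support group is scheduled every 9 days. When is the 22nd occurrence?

12 May 2045

The 22nd occurrence is 21 intervals after the first: 21 × 9 = 189 days after 4 November 2044.
November has 30 days — 26 days to the end of November leaves 163.
December has 31 days (132 left).
January has 31 days (101 left).
February has 28 days (73 left).
March has 31 days (42 left).
April has 30 days (12 left).
12 days into May → 12 May 2045.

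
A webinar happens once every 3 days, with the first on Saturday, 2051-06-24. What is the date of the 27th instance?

The 27th occurrence is 26 intervals after the first: 26 × 3 = 78 days after 2051-06-24.
June has 30 days — 6 days to the end of June leaves 72.
July has 31 days (41 left).
August has 31 days (10 left).
10 days into September → 2051-09-10.

2051-09-10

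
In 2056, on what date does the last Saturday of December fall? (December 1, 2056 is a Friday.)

2056-12-30

December 2056 begins on a Friday, so the first Saturday is December 2 (1 day later).
December 2056 has 31 days. Adding weeks: 2, 9, 16, 23, 30 — the last one ≤ 31 is the 30th.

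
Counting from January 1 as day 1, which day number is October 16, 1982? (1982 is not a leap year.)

289

Days in months before October: 31 + 28 + 31 + 30 + 31 + 30 + 31 + 31 + 30 = 273.
Plus 16 days into October → day 289.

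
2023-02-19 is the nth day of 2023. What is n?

Days in months before February: 31 = 31.
Plus 19 days into February → day 50.

50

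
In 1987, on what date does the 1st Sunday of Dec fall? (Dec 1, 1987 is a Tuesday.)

Dec 6, 1987

Dec 1987 begins on a Tuesday, so the first Sunday is Dec 6 (5 days later).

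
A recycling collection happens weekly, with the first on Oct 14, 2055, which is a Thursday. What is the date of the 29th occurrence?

Apr 27, 2056

The 29th occurrence is 28 intervals after the first: 28 × 7 = 196 days after Oct 14, 2055.
Oct has 31 days — 17 days to the end of Oct leaves 179.
Nov has 30 days (149 left).
Dec has 31 days (118 left).
Jan has 31 days (87 left).
Feb has 29 days (58 left).
Mar has 31 days (27 left).
27 days into Apr → Apr 27, 2056.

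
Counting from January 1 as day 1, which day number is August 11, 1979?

Days in months before August: 31 + 28 + 31 + 30 + 31 + 30 + 31 = 212.
Plus 11 days into August → day 223.

223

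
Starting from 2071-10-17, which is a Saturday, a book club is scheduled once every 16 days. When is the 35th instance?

2073-04-13

The 35th occurrence is 34 intervals after the first: 34 × 16 = 544 days after 2071-10-17.
October has 31 days — 14 days to the end of October leaves 530.
From end of October to end of 2071 is 61 days (469 left).
2072 has 366 days (103 left).
January has 31 days (72 left).
February has 28 days (44 left).
March has 31 days (13 left).
13 days into April → 2073-04-13.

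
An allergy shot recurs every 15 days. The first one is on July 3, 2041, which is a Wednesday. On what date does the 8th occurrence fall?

The 8th occurrence is 7 intervals after the first: 7 × 15 = 105 days after July 3, 2041.
July has 31 days — 28 days to the end of July leaves 77.
August has 31 days (46 left).
September has 30 days (16 left).
16 days into October → October 16, 2041.

October 16, 2041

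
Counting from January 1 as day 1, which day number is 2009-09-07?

Days in months before September: 31 + 28 + 31 + 30 + 31 + 30 + 31 + 31 = 243.
Plus 7 days into September → day 250.

250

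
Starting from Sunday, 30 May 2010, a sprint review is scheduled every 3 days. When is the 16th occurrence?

The 16th occurrence is 15 intervals after the first: 15 × 3 = 45 days after 30 May 2010.
May has 31 days — 1 day to the end of May leaves 44.
June has 30 days (14 left).
14 days into July → 14 July 2010.

14 July 2010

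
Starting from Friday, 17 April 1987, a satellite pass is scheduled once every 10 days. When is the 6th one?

6 June 1987

The 6th occurrence is 5 intervals after the first: 5 × 10 = 50 days after 17 April 1987.
April has 30 days — 13 days to the end of April leaves 37.
May has 31 days (6 left).
6 days into June → 6 June 1987.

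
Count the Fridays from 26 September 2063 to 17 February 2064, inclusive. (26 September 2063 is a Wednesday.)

26 September 2063 is a Wednesday; the first Friday on or after it is 28 September 2063 (2 days later).
From 28 September 2063 to 17 February 2064: 2 + 31 + 30 + 31 + 31 + 17 = 142 days (rest of September, October, November, December, January, February).
142 ÷ 7 = 20 full weeks with remainder 2, so 20 more Fridays after the first → 21.

21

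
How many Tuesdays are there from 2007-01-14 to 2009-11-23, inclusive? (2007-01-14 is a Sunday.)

2007-01-14 is a Sunday; the first Tuesday on or after it is 2007-01-16 (2 days later).
From 2007-01-16 to 2009-11-23: 349 + 366 + 327 = 1042 days (rest of 2007, 2008, to 2009-11-23 in 2009).
1042 ÷ 7 = 148 full weeks with remainder 6, so 148 more Tuesdays after the first → 149.

149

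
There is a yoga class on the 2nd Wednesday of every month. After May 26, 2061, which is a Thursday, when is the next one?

June 8, 2061

May 2061 starts on a Sunday; its first Wednesday is the 4th, so the 2nd Wednesday is the 11th — May 11, 2061.
That is not after May 26, 2061, so look at June 2061.
June 2061 starts on a Wednesday; its first Wednesday is the 1st, so the 2nd Wednesday is the 8th — June 8, 2061.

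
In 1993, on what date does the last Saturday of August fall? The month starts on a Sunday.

August 1993 begins on a Sunday, so the first Saturday is August 7 (6 days later).
August 1993 has 31 days. Adding weeks: 7, 14, 21, 28 — the last one ≤ 31 is the 28th.

August 28, 1993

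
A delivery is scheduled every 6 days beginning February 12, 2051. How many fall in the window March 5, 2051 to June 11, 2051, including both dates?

Occurrences land 6·i days after February 12, 2051 for i = 0, 1, 2, …
March 5, 2051 is 21 days after the start; 21 ÷ 6 = 3 remainder 3; since the remainder is 3, round up to i = 4. First occurrence in the window: #5 on March 8, 2051 (4×6 = 24 days in).
June 11, 2051 is 119 days after the start; 119 ÷ 6 = 19 remainder 5. Last occurrence in the window: #20 on June 6, 2051.
Occurrences #5 through #20: 16 in total.

16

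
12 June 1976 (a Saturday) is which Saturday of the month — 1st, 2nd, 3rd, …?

Day 12 falls in week ⌈12/7⌉ of the month.
Days 1–7 hold the 1st Saturday, 8–14 the 2nd, 15–21 the 3rd, 22–28 the 4th, 29–31 the 5th.
12 is in the range for the 2nd.

2nd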